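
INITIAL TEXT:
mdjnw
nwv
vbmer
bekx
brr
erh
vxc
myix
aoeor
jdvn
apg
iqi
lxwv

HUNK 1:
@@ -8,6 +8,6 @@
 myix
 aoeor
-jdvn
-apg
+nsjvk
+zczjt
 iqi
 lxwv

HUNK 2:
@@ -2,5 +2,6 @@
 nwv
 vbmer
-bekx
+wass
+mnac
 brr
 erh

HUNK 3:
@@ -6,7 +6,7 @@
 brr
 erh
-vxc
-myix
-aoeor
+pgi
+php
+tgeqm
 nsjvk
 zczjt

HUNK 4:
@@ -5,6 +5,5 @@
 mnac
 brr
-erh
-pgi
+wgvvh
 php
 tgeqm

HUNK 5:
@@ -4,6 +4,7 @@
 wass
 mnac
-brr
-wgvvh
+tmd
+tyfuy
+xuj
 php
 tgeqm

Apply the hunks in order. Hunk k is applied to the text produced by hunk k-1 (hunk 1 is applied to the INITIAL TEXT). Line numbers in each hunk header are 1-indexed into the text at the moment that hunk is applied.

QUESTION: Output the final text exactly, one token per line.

Hunk 1: at line 8 remove [jdvn,apg] add [nsjvk,zczjt] -> 13 lines: mdjnw nwv vbmer bekx brr erh vxc myix aoeor nsjvk zczjt iqi lxwv
Hunk 2: at line 2 remove [bekx] add [wass,mnac] -> 14 lines: mdjnw nwv vbmer wass mnac brr erh vxc myix aoeor nsjvk zczjt iqi lxwv
Hunk 3: at line 6 remove [vxc,myix,aoeor] add [pgi,php,tgeqm] -> 14 lines: mdjnw nwv vbmer wass mnac brr erh pgi php tgeqm nsjvk zczjt iqi lxwv
Hunk 4: at line 5 remove [erh,pgi] add [wgvvh] -> 13 lines: mdjnw nwv vbmer wass mnac brr wgvvh php tgeqm nsjvk zczjt iqi lxwv
Hunk 5: at line 4 remove [brr,wgvvh] add [tmd,tyfuy,xuj] -> 14 lines: mdjnw nwv vbmer wass mnac tmd tyfuy xuj php tgeqm nsjvk zczjt iqi lxwv

Answer: mdjnw
nwv
vbmer
wass
mnac
tmd
tyfuy
xuj
php
tgeqm
nsjvk
zczjt
iqi
lxwv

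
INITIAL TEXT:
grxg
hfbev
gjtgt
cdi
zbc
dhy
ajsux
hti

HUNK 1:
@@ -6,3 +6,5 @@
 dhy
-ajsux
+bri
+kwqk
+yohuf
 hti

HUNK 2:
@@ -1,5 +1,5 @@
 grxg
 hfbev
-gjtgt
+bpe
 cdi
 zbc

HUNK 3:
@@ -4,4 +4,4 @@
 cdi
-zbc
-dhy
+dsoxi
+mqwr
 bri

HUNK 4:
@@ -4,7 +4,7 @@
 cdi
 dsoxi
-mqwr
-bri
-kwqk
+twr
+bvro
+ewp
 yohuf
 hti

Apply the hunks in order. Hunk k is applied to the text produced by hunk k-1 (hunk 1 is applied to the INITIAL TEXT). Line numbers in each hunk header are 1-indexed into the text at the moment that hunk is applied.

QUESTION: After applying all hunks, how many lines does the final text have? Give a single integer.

Hunk 1: at line 6 remove [ajsux] add [bri,kwqk,yohuf] -> 10 lines: grxg hfbev gjtgt cdi zbc dhy bri kwqk yohuf hti
Hunk 2: at line 1 remove [gjtgt] add [bpe] -> 10 lines: grxg hfbev bpe cdi zbc dhy bri kwqk yohuf hti
Hunk 3: at line 4 remove [zbc,dhy] add [dsoxi,mqwr] -> 10 lines: grxg hfbev bpe cdi dsoxi mqwr bri kwqk yohuf hti
Hunk 4: at line 4 remove [mqwr,bri,kwqk] add [twr,bvro,ewp] -> 10 lines: grxg hfbev bpe cdi dsoxi twr bvro ewp yohuf hti
Final line count: 10

Answer: 10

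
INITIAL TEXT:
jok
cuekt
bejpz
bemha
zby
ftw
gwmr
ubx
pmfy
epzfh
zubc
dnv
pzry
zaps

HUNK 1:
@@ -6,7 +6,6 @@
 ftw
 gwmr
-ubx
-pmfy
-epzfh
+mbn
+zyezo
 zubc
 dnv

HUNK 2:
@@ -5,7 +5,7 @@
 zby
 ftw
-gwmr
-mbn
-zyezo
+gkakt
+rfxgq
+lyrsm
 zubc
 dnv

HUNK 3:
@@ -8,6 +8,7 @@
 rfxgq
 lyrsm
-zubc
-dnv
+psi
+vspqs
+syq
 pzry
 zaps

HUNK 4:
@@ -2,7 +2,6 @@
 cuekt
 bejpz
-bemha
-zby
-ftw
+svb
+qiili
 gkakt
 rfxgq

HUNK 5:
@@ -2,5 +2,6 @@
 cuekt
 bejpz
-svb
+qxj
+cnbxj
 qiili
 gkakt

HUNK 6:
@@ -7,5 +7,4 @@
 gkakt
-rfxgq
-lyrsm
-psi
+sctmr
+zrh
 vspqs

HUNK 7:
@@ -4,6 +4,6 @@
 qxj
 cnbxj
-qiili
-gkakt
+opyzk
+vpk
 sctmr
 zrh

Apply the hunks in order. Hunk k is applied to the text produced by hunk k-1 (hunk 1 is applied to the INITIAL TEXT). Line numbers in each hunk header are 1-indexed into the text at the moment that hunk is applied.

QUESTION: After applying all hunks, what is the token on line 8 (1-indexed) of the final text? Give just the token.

Answer: sctmr

Derivation:
Hunk 1: at line 6 remove [ubx,pmfy,epzfh] add [mbn,zyezo] -> 13 lines: jok cuekt bejpz bemha zby ftw gwmr mbn zyezo zubc dnv pzry zaps
Hunk 2: at line 5 remove [gwmr,mbn,zyezo] add [gkakt,rfxgq,lyrsm] -> 13 lines: jok cuekt bejpz bemha zby ftw gkakt rfxgq lyrsm zubc dnv pzry zaps
Hunk 3: at line 8 remove [zubc,dnv] add [psi,vspqs,syq] -> 14 lines: jok cuekt bejpz bemha zby ftw gkakt rfxgq lyrsm psi vspqs syq pzry zaps
Hunk 4: at line 2 remove [bemha,zby,ftw] add [svb,qiili] -> 13 lines: jok cuekt bejpz svb qiili gkakt rfxgq lyrsm psi vspqs syq pzry zaps
Hunk 5: at line 2 remove [svb] add [qxj,cnbxj] -> 14 lines: jok cuekt bejpz qxj cnbxj qiili gkakt rfxgq lyrsm psi vspqs syq pzry zaps
Hunk 6: at line 7 remove [rfxgq,lyrsm,psi] add [sctmr,zrh] -> 13 lines: jok cuekt bejpz qxj cnbxj qiili gkakt sctmr zrh vspqs syq pzry zaps
Hunk 7: at line 4 remove [qiili,gkakt] add [opyzk,vpk] -> 13 lines: jok cuekt bejpz qxj cnbxj opyzk vpk sctmr zrh vspqs syq pzry zaps
Final line 8: sctmr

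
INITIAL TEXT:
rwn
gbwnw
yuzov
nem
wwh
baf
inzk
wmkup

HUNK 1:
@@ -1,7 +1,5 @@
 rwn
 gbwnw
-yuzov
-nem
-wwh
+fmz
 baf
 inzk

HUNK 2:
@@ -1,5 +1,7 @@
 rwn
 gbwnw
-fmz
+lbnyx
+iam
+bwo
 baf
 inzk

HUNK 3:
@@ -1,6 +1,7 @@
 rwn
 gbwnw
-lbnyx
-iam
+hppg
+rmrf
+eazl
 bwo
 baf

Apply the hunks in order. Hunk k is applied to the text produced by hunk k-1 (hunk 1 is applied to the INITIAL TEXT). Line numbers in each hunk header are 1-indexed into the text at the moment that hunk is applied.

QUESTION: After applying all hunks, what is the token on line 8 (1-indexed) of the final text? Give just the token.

Hunk 1: at line 1 remove [yuzov,nem,wwh] add [fmz] -> 6 lines: rwn gbwnw fmz baf inzk wmkup
Hunk 2: at line 1 remove [fmz] add [lbnyx,iam,bwo] -> 8 lines: rwn gbwnw lbnyx iam bwo baf inzk wmkup
Hunk 3: at line 1 remove [lbnyx,iam] add [hppg,rmrf,eazl] -> 9 lines: rwn gbwnw hppg rmrf eazl bwo baf inzk wmkup
Final line 8: inzk

Answer: inzk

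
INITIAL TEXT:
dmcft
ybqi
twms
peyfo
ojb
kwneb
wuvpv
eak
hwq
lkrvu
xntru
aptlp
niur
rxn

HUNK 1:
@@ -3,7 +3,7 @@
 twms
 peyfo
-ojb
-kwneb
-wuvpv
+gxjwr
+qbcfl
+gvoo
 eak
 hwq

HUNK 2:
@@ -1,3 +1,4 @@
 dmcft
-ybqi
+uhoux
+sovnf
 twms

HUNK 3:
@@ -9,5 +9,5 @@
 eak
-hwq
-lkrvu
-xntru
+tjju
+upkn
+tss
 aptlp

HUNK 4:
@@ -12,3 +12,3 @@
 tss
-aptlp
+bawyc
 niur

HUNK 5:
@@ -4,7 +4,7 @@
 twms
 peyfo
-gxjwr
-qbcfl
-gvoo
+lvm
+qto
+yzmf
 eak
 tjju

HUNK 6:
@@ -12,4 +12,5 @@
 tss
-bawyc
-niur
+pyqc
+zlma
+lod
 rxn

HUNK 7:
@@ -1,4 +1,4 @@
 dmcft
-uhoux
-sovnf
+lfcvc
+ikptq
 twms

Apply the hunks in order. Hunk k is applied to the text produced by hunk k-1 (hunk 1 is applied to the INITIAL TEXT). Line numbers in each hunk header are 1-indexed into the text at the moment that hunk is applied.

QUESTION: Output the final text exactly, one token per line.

Answer: dmcft
lfcvc
ikptq
twms
peyfo
lvm
qto
yzmf
eak
tjju
upkn
tss
pyqc
zlma
lod
rxn

Derivation:
Hunk 1: at line 3 remove [ojb,kwneb,wuvpv] add [gxjwr,qbcfl,gvoo] -> 14 lines: dmcft ybqi twms peyfo gxjwr qbcfl gvoo eak hwq lkrvu xntru aptlp niur rxn
Hunk 2: at line 1 remove [ybqi] add [uhoux,sovnf] -> 15 lines: dmcft uhoux sovnf twms peyfo gxjwr qbcfl gvoo eak hwq lkrvu xntru aptlp niur rxn
Hunk 3: at line 9 remove [hwq,lkrvu,xntru] add [tjju,upkn,tss] -> 15 lines: dmcft uhoux sovnf twms peyfo gxjwr qbcfl gvoo eak tjju upkn tss aptlp niur rxn
Hunk 4: at line 12 remove [aptlp] add [bawyc] -> 15 lines: dmcft uhoux sovnf twms peyfo gxjwr qbcfl gvoo eak tjju upkn tss bawyc niur rxn
Hunk 5: at line 4 remove [gxjwr,qbcfl,gvoo] add [lvm,qto,yzmf] -> 15 lines: dmcft uhoux sovnf twms peyfo lvm qto yzmf eak tjju upkn tss bawyc niur rxn
Hunk 6: at line 12 remove [bawyc,niur] add [pyqc,zlma,lod] -> 16 lines: dmcft uhoux sovnf twms peyfo lvm qto yzmf eak tjju upkn tss pyqc zlma lod rxn
Hunk 7: at line 1 remove [uhoux,sovnf] add [lfcvc,ikptq] -> 16 lines: dmcft lfcvc ikptq twms peyfo lvm qto yzmf eak tjju upkn tss pyqc zlma lod rxn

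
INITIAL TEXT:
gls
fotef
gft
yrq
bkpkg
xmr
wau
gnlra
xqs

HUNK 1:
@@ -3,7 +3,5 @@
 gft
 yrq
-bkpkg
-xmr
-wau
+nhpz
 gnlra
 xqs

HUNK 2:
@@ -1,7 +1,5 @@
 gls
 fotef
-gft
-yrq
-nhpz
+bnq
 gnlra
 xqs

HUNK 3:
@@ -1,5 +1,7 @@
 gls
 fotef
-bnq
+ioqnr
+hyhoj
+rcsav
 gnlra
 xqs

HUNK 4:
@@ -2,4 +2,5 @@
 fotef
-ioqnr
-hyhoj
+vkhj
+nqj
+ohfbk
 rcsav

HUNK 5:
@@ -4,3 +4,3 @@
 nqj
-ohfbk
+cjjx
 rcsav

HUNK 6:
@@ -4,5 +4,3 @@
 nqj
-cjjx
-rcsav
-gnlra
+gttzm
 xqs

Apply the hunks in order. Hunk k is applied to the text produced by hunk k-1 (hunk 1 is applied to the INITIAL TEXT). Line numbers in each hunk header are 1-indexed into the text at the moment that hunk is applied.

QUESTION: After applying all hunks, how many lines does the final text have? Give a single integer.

Hunk 1: at line 3 remove [bkpkg,xmr,wau] add [nhpz] -> 7 lines: gls fotef gft yrq nhpz gnlra xqs
Hunk 2: at line 1 remove [gft,yrq,nhpz] add [bnq] -> 5 lines: gls fotef bnq gnlra xqs
Hunk 3: at line 1 remove [bnq] add [ioqnr,hyhoj,rcsav] -> 7 lines: gls fotef ioqnr hyhoj rcsav gnlra xqs
Hunk 4: at line 2 remove [ioqnr,hyhoj] add [vkhj,nqj,ohfbk] -> 8 lines: gls fotef vkhj nqj ohfbk rcsav gnlra xqs
Hunk 5: at line 4 remove [ohfbk] add [cjjx] -> 8 lines: gls fotef vkhj nqj cjjx rcsav gnlra xqs
Hunk 6: at line 4 remove [cjjx,rcsav,gnlra] add [gttzm] -> 6 lines: gls fotef vkhj nqj gttzm xqs
Final line count: 6

Answer: 6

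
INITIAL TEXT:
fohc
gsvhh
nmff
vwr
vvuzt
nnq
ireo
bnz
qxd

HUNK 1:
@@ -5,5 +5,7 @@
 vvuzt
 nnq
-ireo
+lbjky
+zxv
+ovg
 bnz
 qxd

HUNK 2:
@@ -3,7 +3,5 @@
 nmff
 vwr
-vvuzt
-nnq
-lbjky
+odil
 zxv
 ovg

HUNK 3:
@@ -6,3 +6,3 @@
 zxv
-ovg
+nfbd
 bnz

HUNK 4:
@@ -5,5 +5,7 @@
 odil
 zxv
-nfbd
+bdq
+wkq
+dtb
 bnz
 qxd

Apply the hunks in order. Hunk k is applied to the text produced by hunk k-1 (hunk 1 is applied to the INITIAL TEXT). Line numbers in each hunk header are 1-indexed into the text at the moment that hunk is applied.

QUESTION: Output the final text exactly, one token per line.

Hunk 1: at line 5 remove [ireo] add [lbjky,zxv,ovg] -> 11 lines: fohc gsvhh nmff vwr vvuzt nnq lbjky zxv ovg bnz qxd
Hunk 2: at line 3 remove [vvuzt,nnq,lbjky] add [odil] -> 9 lines: fohc gsvhh nmff vwr odil zxv ovg bnz qxd
Hunk 3: at line 6 remove [ovg] add [nfbd] -> 9 lines: fohc gsvhh nmff vwr odil zxv nfbd bnz qxd
Hunk 4: at line 5 remove [nfbd] add [bdq,wkq,dtb] -> 11 lines: fohc gsvhh nmff vwr odil zxv bdq wkq dtb bnz qxd

Answer: fohc
gsvhh
nmff
vwr
odil
zxv
bdq
wkq
dtb
bnz
qxd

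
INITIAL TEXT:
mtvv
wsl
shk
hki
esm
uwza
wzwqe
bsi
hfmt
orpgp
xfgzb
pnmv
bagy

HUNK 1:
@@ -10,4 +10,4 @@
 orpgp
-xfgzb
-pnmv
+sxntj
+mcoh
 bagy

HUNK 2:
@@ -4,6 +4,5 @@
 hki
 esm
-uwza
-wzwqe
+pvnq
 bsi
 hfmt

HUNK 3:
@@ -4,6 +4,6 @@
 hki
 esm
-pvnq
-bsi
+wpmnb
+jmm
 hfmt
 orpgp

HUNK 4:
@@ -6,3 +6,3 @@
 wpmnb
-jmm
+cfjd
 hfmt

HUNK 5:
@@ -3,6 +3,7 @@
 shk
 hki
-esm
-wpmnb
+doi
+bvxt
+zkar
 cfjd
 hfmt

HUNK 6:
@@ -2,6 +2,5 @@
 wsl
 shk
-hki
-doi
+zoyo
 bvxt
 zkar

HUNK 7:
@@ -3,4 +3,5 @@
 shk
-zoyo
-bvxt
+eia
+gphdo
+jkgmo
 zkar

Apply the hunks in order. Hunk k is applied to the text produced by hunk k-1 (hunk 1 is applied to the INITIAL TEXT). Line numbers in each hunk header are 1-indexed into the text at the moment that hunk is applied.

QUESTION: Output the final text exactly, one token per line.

Hunk 1: at line 10 remove [xfgzb,pnmv] add [sxntj,mcoh] -> 13 lines: mtvv wsl shk hki esm uwza wzwqe bsi hfmt orpgp sxntj mcoh bagy
Hunk 2: at line 4 remove [uwza,wzwqe] add [pvnq] -> 12 lines: mtvv wsl shk hki esm pvnq bsi hfmt orpgp sxntj mcoh bagy
Hunk 3: at line 4 remove [pvnq,bsi] add [wpmnb,jmm] -> 12 lines: mtvv wsl shk hki esm wpmnb jmm hfmt orpgp sxntj mcoh bagy
Hunk 4: at line 6 remove [jmm] add [cfjd] -> 12 lines: mtvv wsl shk hki esm wpmnb cfjd hfmt orpgp sxntj mcoh bagy
Hunk 5: at line 3 remove [esm,wpmnb] add [doi,bvxt,zkar] -> 13 lines: mtvv wsl shk hki doi bvxt zkar cfjd hfmt orpgp sxntj mcoh bagy
Hunk 6: at line 2 remove [hki,doi] add [zoyo] -> 12 lines: mtvv wsl shk zoyo bvxt zkar cfjd hfmt orpgp sxntj mcoh bagy
Hunk 7: at line 3 remove [zoyo,bvxt] add [eia,gphdo,jkgmo] -> 13 lines: mtvv wsl shk eia gphdo jkgmo zkar cfjd hfmt orpgp sxntj mcoh bagy

Answer: mtvv
wsl
shk
eia
gphdo
jkgmo
zkar
cfjd
hfmt
orpgp
sxntj
mcoh
bagy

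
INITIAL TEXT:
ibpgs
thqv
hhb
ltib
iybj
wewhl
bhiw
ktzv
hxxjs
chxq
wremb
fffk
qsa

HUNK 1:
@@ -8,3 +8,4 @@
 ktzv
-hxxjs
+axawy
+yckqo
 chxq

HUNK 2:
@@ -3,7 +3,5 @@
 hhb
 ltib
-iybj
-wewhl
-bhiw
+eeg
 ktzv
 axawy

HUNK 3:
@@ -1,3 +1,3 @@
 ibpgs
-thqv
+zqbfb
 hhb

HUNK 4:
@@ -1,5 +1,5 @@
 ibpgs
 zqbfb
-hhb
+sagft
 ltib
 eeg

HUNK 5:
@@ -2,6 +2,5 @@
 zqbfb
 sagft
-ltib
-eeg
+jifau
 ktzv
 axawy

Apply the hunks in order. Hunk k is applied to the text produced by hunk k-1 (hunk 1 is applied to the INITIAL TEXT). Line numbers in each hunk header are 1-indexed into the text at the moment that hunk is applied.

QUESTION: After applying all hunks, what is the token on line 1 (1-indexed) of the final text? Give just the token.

Answer: ibpgs

Derivation:
Hunk 1: at line 8 remove [hxxjs] add [axawy,yckqo] -> 14 lines: ibpgs thqv hhb ltib iybj wewhl bhiw ktzv axawy yckqo chxq wremb fffk qsa
Hunk 2: at line 3 remove [iybj,wewhl,bhiw] add [eeg] -> 12 lines: ibpgs thqv hhb ltib eeg ktzv axawy yckqo chxq wremb fffk qsa
Hunk 3: at line 1 remove [thqv] add [zqbfb] -> 12 lines: ibpgs zqbfb hhb ltib eeg ktzv axawy yckqo chxq wremb fffk qsa
Hunk 4: at line 1 remove [hhb] add [sagft] -> 12 lines: ibpgs zqbfb sagft ltib eeg ktzv axawy yckqo chxq wremb fffk qsa
Hunk 5: at line 2 remove [ltib,eeg] add [jifau] -> 11 lines: ibpgs zqbfb sagft jifau ktzv axawy yckqo chxq wremb fffk qsa
Final line 1: ibpgs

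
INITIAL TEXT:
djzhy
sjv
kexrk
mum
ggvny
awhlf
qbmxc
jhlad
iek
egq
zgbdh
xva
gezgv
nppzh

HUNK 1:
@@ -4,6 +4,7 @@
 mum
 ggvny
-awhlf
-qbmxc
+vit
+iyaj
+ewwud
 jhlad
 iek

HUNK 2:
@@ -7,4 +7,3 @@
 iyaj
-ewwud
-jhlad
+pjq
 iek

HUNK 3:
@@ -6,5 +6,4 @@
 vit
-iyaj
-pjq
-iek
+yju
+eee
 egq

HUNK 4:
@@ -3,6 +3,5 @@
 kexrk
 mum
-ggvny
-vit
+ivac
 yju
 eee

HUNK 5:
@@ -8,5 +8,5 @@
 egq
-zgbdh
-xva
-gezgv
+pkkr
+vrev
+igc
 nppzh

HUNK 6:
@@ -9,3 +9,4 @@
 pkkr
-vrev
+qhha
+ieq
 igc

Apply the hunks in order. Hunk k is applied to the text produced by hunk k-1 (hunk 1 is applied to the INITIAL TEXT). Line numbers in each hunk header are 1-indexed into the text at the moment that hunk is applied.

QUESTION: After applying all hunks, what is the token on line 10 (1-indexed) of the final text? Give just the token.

Answer: qhha

Derivation:
Hunk 1: at line 4 remove [awhlf,qbmxc] add [vit,iyaj,ewwud] -> 15 lines: djzhy sjv kexrk mum ggvny vit iyaj ewwud jhlad iek egq zgbdh xva gezgv nppzh
Hunk 2: at line 7 remove [ewwud,jhlad] add [pjq] -> 14 lines: djzhy sjv kexrk mum ggvny vit iyaj pjq iek egq zgbdh xva gezgv nppzh
Hunk 3: at line 6 remove [iyaj,pjq,iek] add [yju,eee] -> 13 lines: djzhy sjv kexrk mum ggvny vit yju eee egq zgbdh xva gezgv nppzh
Hunk 4: at line 3 remove [ggvny,vit] add [ivac] -> 12 lines: djzhy sjv kexrk mum ivac yju eee egq zgbdh xva gezgv nppzh
Hunk 5: at line 8 remove [zgbdh,xva,gezgv] add [pkkr,vrev,igc] -> 12 lines: djzhy sjv kexrk mum ivac yju eee egq pkkr vrev igc nppzh
Hunk 6: at line 9 remove [vrev] add [qhha,ieq] -> 13 lines: djzhy sjv kexrk mum ivac yju eee egq pkkr qhha ieq igc nppzh
Final line 10: qhha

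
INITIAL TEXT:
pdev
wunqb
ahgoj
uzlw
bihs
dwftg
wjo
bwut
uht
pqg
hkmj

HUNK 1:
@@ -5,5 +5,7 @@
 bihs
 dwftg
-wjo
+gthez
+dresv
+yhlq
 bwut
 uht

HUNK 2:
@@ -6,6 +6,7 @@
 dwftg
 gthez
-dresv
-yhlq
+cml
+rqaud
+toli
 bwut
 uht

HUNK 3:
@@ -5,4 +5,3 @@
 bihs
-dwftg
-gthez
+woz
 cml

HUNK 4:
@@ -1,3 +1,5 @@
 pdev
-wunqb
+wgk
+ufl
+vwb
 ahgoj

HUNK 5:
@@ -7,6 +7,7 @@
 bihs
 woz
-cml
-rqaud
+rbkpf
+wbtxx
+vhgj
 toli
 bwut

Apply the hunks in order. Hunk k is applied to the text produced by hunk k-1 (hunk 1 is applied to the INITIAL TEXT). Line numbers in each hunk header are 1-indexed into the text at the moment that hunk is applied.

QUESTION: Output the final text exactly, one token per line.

Hunk 1: at line 5 remove [wjo] add [gthez,dresv,yhlq] -> 13 lines: pdev wunqb ahgoj uzlw bihs dwftg gthez dresv yhlq bwut uht pqg hkmj
Hunk 2: at line 6 remove [dresv,yhlq] add [cml,rqaud,toli] -> 14 lines: pdev wunqb ahgoj uzlw bihs dwftg gthez cml rqaud toli bwut uht pqg hkmj
Hunk 3: at line 5 remove [dwftg,gthez] add [woz] -> 13 lines: pdev wunqb ahgoj uzlw bihs woz cml rqaud toli bwut uht pqg hkmj
Hunk 4: at line 1 remove [wunqb] add [wgk,ufl,vwb] -> 15 lines: pdev wgk ufl vwb ahgoj uzlw bihs woz cml rqaud toli bwut uht pqg hkmj
Hunk 5: at line 7 remove [cml,rqaud] add [rbkpf,wbtxx,vhgj] -> 16 lines: pdev wgk ufl vwb ahgoj uzlw bihs woz rbkpf wbtxx vhgj toli bwut uht pqg hkmj

Answer: pdev
wgk
ufl
vwb
ahgoj
uzlw
bihs
woz
rbkpf
wbtxx
vhgj
toli
bwut
uht
pqg
hkmj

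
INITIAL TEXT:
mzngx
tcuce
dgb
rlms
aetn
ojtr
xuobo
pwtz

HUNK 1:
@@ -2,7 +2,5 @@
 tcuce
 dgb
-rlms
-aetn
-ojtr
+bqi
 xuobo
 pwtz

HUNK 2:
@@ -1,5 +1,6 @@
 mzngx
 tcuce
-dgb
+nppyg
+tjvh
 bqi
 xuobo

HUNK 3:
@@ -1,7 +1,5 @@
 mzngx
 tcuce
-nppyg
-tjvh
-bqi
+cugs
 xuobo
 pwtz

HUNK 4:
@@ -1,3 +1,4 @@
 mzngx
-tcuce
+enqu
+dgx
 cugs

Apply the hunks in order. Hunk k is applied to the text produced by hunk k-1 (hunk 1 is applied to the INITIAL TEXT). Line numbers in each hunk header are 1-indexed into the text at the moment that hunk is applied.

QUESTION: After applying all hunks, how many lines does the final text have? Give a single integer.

Hunk 1: at line 2 remove [rlms,aetn,ojtr] add [bqi] -> 6 lines: mzngx tcuce dgb bqi xuobo pwtz
Hunk 2: at line 1 remove [dgb] add [nppyg,tjvh] -> 7 lines: mzngx tcuce nppyg tjvh bqi xuobo pwtz
Hunk 3: at line 1 remove [nppyg,tjvh,bqi] add [cugs] -> 5 lines: mzngx tcuce cugs xuobo pwtz
Hunk 4: at line 1 remove [tcuce] add [enqu,dgx] -> 6 lines: mzngx enqu dgx cugs xuobo pwtz
Final line count: 6

Answer: 6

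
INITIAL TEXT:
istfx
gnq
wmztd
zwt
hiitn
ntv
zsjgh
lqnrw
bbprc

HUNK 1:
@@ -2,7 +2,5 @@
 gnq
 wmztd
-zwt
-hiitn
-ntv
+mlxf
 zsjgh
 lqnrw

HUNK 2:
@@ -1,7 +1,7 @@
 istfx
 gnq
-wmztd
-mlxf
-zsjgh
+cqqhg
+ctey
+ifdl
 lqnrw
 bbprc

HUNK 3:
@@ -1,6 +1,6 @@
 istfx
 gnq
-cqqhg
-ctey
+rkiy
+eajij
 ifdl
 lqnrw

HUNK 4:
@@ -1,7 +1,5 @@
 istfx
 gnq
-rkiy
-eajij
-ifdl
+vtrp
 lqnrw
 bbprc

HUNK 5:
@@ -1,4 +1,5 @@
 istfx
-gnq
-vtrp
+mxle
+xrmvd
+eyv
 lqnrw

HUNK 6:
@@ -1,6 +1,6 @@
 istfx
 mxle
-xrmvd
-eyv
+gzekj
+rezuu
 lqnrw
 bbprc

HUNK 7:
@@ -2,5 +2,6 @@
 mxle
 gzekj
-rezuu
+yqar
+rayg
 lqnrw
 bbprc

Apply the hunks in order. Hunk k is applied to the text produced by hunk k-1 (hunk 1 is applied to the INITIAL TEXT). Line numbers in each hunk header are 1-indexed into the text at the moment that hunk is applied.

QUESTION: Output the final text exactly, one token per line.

Hunk 1: at line 2 remove [zwt,hiitn,ntv] add [mlxf] -> 7 lines: istfx gnq wmztd mlxf zsjgh lqnrw bbprc
Hunk 2: at line 1 remove [wmztd,mlxf,zsjgh] add [cqqhg,ctey,ifdl] -> 7 lines: istfx gnq cqqhg ctey ifdl lqnrw bbprc
Hunk 3: at line 1 remove [cqqhg,ctey] add [rkiy,eajij] -> 7 lines: istfx gnq rkiy eajij ifdl lqnrw bbprc
Hunk 4: at line 1 remove [rkiy,eajij,ifdl] add [vtrp] -> 5 lines: istfx gnq vtrp lqnrw bbprc
Hunk 5: at line 1 remove [gnq,vtrp] add [mxle,xrmvd,eyv] -> 6 lines: istfx mxle xrmvd eyv lqnrw bbprc
Hunk 6: at line 1 remove [xrmvd,eyv] add [gzekj,rezuu] -> 6 lines: istfx mxle gzekj rezuu lqnrw bbprc
Hunk 7: at line 2 remove [rezuu] add [yqar,rayg] -> 7 lines: istfx mxle gzekj yqar rayg lqnrw bbprc

Answer: istfx
mxle
gzekj
yqar
rayg
lqnrw
bbprc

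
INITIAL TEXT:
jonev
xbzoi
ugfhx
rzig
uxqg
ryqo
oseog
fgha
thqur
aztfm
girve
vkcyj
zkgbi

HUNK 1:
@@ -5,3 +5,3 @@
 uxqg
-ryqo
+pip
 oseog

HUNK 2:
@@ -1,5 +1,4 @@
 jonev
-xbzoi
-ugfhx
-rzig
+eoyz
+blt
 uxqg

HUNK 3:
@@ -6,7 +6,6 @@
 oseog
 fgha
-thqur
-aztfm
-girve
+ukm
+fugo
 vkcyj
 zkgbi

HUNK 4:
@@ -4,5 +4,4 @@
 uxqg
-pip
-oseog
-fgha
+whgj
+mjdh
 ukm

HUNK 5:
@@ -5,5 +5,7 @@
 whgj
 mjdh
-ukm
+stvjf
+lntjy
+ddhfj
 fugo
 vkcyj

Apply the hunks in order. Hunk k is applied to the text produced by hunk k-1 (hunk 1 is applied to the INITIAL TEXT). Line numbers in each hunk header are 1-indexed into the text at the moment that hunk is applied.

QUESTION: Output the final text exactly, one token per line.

Hunk 1: at line 5 remove [ryqo] add [pip] -> 13 lines: jonev xbzoi ugfhx rzig uxqg pip oseog fgha thqur aztfm girve vkcyj zkgbi
Hunk 2: at line 1 remove [xbzoi,ugfhx,rzig] add [eoyz,blt] -> 12 lines: jonev eoyz blt uxqg pip oseog fgha thqur aztfm girve vkcyj zkgbi
Hunk 3: at line 6 remove [thqur,aztfm,girve] add [ukm,fugo] -> 11 lines: jonev eoyz blt uxqg pip oseog fgha ukm fugo vkcyj zkgbi
Hunk 4: at line 4 remove [pip,oseog,fgha] add [whgj,mjdh] -> 10 lines: jonev eoyz blt uxqg whgj mjdh ukm fugo vkcyj zkgbi
Hunk 5: at line 5 remove [ukm] add [stvjf,lntjy,ddhfj] -> 12 lines: jonev eoyz blt uxqg whgj mjdh stvjf lntjy ddhfj fugo vkcyj zkgbi

Answer: jonev
eoyz
blt
uxqg
whgj
mjdh
stvjf
lntjy
ddhfj
fugo
vkcyj
zkgbi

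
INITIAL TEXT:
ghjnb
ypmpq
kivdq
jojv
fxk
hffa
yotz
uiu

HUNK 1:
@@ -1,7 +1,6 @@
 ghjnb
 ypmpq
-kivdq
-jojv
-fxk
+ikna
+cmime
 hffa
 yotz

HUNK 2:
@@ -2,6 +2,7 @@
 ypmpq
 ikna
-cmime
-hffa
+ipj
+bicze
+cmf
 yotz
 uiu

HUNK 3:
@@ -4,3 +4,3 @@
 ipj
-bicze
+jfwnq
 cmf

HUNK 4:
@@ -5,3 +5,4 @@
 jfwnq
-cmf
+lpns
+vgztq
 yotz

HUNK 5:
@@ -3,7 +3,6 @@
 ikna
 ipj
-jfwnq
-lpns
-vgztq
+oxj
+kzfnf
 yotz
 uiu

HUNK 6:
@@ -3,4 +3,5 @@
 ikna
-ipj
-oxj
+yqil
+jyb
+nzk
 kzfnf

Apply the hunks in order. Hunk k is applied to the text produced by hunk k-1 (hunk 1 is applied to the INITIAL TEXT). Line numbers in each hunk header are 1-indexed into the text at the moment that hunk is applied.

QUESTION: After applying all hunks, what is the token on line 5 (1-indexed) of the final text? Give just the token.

Answer: jyb

Derivation:
Hunk 1: at line 1 remove [kivdq,jojv,fxk] add [ikna,cmime] -> 7 lines: ghjnb ypmpq ikna cmime hffa yotz uiu
Hunk 2: at line 2 remove [cmime,hffa] add [ipj,bicze,cmf] -> 8 lines: ghjnb ypmpq ikna ipj bicze cmf yotz uiu
Hunk 3: at line 4 remove [bicze] add [jfwnq] -> 8 lines: ghjnb ypmpq ikna ipj jfwnq cmf yotz uiu
Hunk 4: at line 5 remove [cmf] add [lpns,vgztq] -> 9 lines: ghjnb ypmpq ikna ipj jfwnq lpns vgztq yotz uiu
Hunk 5: at line 3 remove [jfwnq,lpns,vgztq] add [oxj,kzfnf] -> 8 lines: ghjnb ypmpq ikna ipj oxj kzfnf yotz uiu
Hunk 6: at line 3 remove [ipj,oxj] add [yqil,jyb,nzk] -> 9 lines: ghjnb ypmpq ikna yqil jyb nzk kzfnf yotz uiu
Final line 5: jyb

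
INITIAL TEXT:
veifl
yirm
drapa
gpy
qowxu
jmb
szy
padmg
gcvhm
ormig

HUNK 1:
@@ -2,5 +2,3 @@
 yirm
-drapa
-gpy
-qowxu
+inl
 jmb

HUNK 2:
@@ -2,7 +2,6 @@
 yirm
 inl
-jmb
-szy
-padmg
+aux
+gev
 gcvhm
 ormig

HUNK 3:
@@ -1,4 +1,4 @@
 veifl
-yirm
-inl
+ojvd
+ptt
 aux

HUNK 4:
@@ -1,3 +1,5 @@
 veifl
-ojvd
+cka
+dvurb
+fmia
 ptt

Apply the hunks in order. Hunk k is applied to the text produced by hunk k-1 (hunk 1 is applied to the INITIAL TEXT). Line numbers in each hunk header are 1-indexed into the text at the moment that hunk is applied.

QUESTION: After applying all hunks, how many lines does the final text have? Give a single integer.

Hunk 1: at line 2 remove [drapa,gpy,qowxu] add [inl] -> 8 lines: veifl yirm inl jmb szy padmg gcvhm ormig
Hunk 2: at line 2 remove [jmb,szy,padmg] add [aux,gev] -> 7 lines: veifl yirm inl aux gev gcvhm ormig
Hunk 3: at line 1 remove [yirm,inl] add [ojvd,ptt] -> 7 lines: veifl ojvd ptt aux gev gcvhm ormig
Hunk 4: at line 1 remove [ojvd] add [cka,dvurb,fmia] -> 9 lines: veifl cka dvurb fmia ptt aux gev gcvhm ormig
Final line count: 9

Answer: 9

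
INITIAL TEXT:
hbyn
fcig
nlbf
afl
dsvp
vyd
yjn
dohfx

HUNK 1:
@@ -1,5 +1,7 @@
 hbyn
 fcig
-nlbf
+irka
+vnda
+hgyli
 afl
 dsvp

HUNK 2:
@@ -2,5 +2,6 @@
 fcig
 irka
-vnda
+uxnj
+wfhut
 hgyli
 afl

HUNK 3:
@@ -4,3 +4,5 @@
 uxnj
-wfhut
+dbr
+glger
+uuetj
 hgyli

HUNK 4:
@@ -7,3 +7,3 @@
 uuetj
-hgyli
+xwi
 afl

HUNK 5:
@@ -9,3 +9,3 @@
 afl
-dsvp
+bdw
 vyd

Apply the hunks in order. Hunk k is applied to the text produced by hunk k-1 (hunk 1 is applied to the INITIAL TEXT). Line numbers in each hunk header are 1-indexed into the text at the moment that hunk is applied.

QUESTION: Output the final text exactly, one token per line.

Hunk 1: at line 1 remove [nlbf] add [irka,vnda,hgyli] -> 10 lines: hbyn fcig irka vnda hgyli afl dsvp vyd yjn dohfx
Hunk 2: at line 2 remove [vnda] add [uxnj,wfhut] -> 11 lines: hbyn fcig irka uxnj wfhut hgyli afl dsvp vyd yjn dohfx
Hunk 3: at line 4 remove [wfhut] add [dbr,glger,uuetj] -> 13 lines: hbyn fcig irka uxnj dbr glger uuetj hgyli afl dsvp vyd yjn dohfx
Hunk 4: at line 7 remove [hgyli] add [xwi] -> 13 lines: hbyn fcig irka uxnj dbr glger uuetj xwi afl dsvp vyd yjn dohfx
Hunk 5: at line 9 remove [dsvp] add [bdw] -> 13 lines: hbyn fcig irka uxnj dbr glger uuetj xwi afl bdw vyd yjn dohfx

Answer: hbyn
fcig
irka
uxnj
dbr
glger
uuetj
xwi
afl
bdw
vyd
yjn
dohfx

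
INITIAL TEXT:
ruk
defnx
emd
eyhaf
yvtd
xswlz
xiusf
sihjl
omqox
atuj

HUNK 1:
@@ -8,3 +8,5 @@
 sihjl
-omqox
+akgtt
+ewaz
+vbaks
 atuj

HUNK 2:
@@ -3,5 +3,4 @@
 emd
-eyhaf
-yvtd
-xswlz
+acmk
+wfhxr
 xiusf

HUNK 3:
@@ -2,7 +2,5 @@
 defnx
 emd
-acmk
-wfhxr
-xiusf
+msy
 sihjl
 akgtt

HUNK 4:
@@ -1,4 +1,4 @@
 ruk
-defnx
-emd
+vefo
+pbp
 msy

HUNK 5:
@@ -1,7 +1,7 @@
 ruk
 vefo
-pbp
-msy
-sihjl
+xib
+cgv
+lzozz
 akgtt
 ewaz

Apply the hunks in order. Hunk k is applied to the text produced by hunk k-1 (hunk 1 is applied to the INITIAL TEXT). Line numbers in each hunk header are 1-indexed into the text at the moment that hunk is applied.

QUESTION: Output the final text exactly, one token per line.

Answer: ruk
vefo
xib
cgv
lzozz
akgtt
ewaz
vbaks
atuj

Derivation:
Hunk 1: at line 8 remove [omqox] add [akgtt,ewaz,vbaks] -> 12 lines: ruk defnx emd eyhaf yvtd xswlz xiusf sihjl akgtt ewaz vbaks atuj
Hunk 2: at line 3 remove [eyhaf,yvtd,xswlz] add [acmk,wfhxr] -> 11 lines: ruk defnx emd acmk wfhxr xiusf sihjl akgtt ewaz vbaks atuj
Hunk 3: at line 2 remove [acmk,wfhxr,xiusf] add [msy] -> 9 lines: ruk defnx emd msy sihjl akgtt ewaz vbaks atuj
Hunk 4: at line 1 remove [defnx,emd] add [vefo,pbp] -> 9 lines: ruk vefo pbp msy sihjl akgtt ewaz vbaks atuj
Hunk 5: at line 1 remove [pbp,msy,sihjl] add [xib,cgv,lzozz] -> 9 lines: ruk vefo xib cgv lzozz akgtt ewaz vbaks atuj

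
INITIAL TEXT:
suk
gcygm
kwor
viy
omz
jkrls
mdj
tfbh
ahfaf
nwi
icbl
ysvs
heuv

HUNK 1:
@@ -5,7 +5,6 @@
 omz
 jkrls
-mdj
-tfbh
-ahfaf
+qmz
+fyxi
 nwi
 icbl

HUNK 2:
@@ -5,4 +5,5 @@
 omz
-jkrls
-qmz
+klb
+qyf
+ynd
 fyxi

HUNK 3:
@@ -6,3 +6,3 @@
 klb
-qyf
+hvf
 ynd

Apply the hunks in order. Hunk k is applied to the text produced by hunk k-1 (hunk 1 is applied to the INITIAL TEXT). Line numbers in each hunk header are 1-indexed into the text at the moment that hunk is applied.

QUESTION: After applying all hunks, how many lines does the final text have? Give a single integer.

Hunk 1: at line 5 remove [mdj,tfbh,ahfaf] add [qmz,fyxi] -> 12 lines: suk gcygm kwor viy omz jkrls qmz fyxi nwi icbl ysvs heuv
Hunk 2: at line 5 remove [jkrls,qmz] add [klb,qyf,ynd] -> 13 lines: suk gcygm kwor viy omz klb qyf ynd fyxi nwi icbl ysvs heuv
Hunk 3: at line 6 remove [qyf] add [hvf] -> 13 lines: suk gcygm kwor viy omz klb hvf ynd fyxi nwi icbl ysvs heuv
Final line count: 13

Answer: 13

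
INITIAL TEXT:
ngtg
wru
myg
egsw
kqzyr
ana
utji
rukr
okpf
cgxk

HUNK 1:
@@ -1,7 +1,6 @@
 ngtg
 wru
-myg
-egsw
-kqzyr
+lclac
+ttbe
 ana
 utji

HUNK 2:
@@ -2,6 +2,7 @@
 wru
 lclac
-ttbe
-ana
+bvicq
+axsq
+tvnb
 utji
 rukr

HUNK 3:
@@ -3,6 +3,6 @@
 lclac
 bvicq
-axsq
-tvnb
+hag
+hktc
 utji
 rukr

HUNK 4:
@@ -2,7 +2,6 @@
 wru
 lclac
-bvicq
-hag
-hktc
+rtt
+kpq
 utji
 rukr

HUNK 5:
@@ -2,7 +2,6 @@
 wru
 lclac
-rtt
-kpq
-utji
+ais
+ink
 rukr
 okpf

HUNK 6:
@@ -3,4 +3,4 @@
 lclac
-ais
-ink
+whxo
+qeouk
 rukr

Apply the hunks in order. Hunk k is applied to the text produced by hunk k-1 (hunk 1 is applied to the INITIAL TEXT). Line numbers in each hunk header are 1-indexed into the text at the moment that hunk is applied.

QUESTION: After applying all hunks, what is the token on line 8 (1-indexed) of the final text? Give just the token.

Hunk 1: at line 1 remove [myg,egsw,kqzyr] add [lclac,ttbe] -> 9 lines: ngtg wru lclac ttbe ana utji rukr okpf cgxk
Hunk 2: at line 2 remove [ttbe,ana] add [bvicq,axsq,tvnb] -> 10 lines: ngtg wru lclac bvicq axsq tvnb utji rukr okpf cgxk
Hunk 3: at line 3 remove [axsq,tvnb] add [hag,hktc] -> 10 lines: ngtg wru lclac bvicq hag hktc utji rukr okpf cgxk
Hunk 4: at line 2 remove [bvicq,hag,hktc] add [rtt,kpq] -> 9 lines: ngtg wru lclac rtt kpq utji rukr okpf cgxk
Hunk 5: at line 2 remove [rtt,kpq,utji] add [ais,ink] -> 8 lines: ngtg wru lclac ais ink rukr okpf cgxk
Hunk 6: at line 3 remove [ais,ink] add [whxo,qeouk] -> 8 lines: ngtg wru lclac whxo qeouk rukr okpf cgxk
Final line 8: cgxk

Answer: cgxk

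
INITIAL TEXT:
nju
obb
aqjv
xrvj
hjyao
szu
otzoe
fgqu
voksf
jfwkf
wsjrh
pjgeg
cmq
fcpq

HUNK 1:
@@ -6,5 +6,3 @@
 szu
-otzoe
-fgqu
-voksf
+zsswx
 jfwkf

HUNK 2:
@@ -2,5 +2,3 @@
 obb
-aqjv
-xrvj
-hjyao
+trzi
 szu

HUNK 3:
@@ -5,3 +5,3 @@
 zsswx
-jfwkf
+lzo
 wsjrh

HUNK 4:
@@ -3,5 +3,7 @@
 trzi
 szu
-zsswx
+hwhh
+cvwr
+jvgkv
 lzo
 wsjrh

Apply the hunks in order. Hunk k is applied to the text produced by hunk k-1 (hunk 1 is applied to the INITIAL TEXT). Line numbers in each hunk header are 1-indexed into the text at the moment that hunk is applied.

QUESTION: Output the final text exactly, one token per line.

Answer: nju
obb
trzi
szu
hwhh
cvwr
jvgkv
lzo
wsjrh
pjgeg
cmq
fcpq

Derivation:
Hunk 1: at line 6 remove [otzoe,fgqu,voksf] add [zsswx] -> 12 lines: nju obb aqjv xrvj hjyao szu zsswx jfwkf wsjrh pjgeg cmq fcpq
Hunk 2: at line 2 remove [aqjv,xrvj,hjyao] add [trzi] -> 10 lines: nju obb trzi szu zsswx jfwkf wsjrh pjgeg cmq fcpq
Hunk 3: at line 5 remove [jfwkf] add [lzo] -> 10 lines: nju obb trzi szu zsswx lzo wsjrh pjgeg cmq fcpq
Hunk 4: at line 3 remove [zsswx] add [hwhh,cvwr,jvgkv] -> 12 lines: nju obb trzi szu hwhh cvwr jvgkv lzo wsjrh pjgeg cmq fcpq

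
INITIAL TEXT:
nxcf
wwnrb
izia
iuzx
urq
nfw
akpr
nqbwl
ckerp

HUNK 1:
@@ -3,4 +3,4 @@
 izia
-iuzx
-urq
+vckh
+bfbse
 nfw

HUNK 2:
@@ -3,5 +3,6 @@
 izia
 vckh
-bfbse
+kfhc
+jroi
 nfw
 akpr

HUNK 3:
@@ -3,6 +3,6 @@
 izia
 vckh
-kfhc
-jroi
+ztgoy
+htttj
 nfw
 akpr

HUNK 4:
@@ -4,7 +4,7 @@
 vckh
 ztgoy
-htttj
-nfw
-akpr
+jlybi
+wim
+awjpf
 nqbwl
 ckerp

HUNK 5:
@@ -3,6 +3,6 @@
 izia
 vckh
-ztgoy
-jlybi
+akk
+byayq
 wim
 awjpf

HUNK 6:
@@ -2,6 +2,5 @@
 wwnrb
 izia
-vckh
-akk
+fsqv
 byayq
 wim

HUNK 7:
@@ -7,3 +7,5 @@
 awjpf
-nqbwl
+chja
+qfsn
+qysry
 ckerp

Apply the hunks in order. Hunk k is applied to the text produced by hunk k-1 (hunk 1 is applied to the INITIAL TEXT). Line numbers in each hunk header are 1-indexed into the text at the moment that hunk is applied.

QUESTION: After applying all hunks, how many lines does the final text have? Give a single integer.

Answer: 11

Derivation:
Hunk 1: at line 3 remove [iuzx,urq] add [vckh,bfbse] -> 9 lines: nxcf wwnrb izia vckh bfbse nfw akpr nqbwl ckerp
Hunk 2: at line 3 remove [bfbse] add [kfhc,jroi] -> 10 lines: nxcf wwnrb izia vckh kfhc jroi nfw akpr nqbwl ckerp
Hunk 3: at line 3 remove [kfhc,jroi] add [ztgoy,htttj] -> 10 lines: nxcf wwnrb izia vckh ztgoy htttj nfw akpr nqbwl ckerp
Hunk 4: at line 4 remove [htttj,nfw,akpr] add [jlybi,wim,awjpf] -> 10 lines: nxcf wwnrb izia vckh ztgoy jlybi wim awjpf nqbwl ckerp
Hunk 5: at line 3 remove [ztgoy,jlybi] add [akk,byayq] -> 10 lines: nxcf wwnrb izia vckh akk byayq wim awjpf nqbwl ckerp
Hunk 6: at line 2 remove [vckh,akk] add [fsqv] -> 9 lines: nxcf wwnrb izia fsqv byayq wim awjpf nqbwl ckerp
Hunk 7: at line 7 remove [nqbwl] add [chja,qfsn,qysry] -> 11 lines: nxcf wwnrb izia fsqv byayq wim awjpf chja qfsn qysry ckerp
Final line count: 11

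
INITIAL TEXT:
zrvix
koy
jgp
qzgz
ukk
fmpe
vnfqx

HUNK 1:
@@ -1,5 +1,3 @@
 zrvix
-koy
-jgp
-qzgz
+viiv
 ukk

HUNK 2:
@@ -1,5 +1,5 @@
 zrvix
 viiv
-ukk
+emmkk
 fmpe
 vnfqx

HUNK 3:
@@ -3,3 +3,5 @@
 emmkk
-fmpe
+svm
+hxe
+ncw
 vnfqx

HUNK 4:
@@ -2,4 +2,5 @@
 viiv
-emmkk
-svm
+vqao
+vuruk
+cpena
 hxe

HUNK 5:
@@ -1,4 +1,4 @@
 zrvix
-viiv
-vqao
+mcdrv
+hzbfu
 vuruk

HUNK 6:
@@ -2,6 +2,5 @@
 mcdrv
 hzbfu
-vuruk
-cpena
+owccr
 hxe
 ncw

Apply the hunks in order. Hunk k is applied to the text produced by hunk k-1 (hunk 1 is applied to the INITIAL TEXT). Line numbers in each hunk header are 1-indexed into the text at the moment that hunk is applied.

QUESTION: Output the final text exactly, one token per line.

Hunk 1: at line 1 remove [koy,jgp,qzgz] add [viiv] -> 5 lines: zrvix viiv ukk fmpe vnfqx
Hunk 2: at line 1 remove [ukk] add [emmkk] -> 5 lines: zrvix viiv emmkk fmpe vnfqx
Hunk 3: at line 3 remove [fmpe] add [svm,hxe,ncw] -> 7 lines: zrvix viiv emmkk svm hxe ncw vnfqx
Hunk 4: at line 2 remove [emmkk,svm] add [vqao,vuruk,cpena] -> 8 lines: zrvix viiv vqao vuruk cpena hxe ncw vnfqx
Hunk 5: at line 1 remove [viiv,vqao] add [mcdrv,hzbfu] -> 8 lines: zrvix mcdrv hzbfu vuruk cpena hxe ncw vnfqx
Hunk 6: at line 2 remove [vuruk,cpena] add [owccr] -> 7 lines: zrvix mcdrv hzbfu owccr hxe ncw vnfqx

Answer: zrvix
mcdrv
hzbfu
owccr
hxe
ncw
vnfqx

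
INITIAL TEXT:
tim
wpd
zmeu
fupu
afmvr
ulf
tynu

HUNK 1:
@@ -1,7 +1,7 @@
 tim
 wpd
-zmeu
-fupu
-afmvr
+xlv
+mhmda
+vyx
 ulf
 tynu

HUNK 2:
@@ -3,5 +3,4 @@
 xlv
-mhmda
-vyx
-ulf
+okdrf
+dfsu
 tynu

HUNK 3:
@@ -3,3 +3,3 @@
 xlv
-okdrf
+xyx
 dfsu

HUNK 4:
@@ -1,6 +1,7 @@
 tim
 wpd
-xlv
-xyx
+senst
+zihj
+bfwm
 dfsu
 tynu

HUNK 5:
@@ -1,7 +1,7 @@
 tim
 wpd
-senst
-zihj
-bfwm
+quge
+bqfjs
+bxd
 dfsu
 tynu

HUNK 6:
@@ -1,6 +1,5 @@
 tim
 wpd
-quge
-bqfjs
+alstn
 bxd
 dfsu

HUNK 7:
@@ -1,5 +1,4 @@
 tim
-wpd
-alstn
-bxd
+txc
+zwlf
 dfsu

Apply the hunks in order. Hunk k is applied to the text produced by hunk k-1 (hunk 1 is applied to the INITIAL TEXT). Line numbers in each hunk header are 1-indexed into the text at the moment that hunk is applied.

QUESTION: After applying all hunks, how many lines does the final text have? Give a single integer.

Answer: 5

Derivation:
Hunk 1: at line 1 remove [zmeu,fupu,afmvr] add [xlv,mhmda,vyx] -> 7 lines: tim wpd xlv mhmda vyx ulf tynu
Hunk 2: at line 3 remove [mhmda,vyx,ulf] add [okdrf,dfsu] -> 6 lines: tim wpd xlv okdrf dfsu tynu
Hunk 3: at line 3 remove [okdrf] add [xyx] -> 6 lines: tim wpd xlv xyx dfsu tynu
Hunk 4: at line 1 remove [xlv,xyx] add [senst,zihj,bfwm] -> 7 lines: tim wpd senst zihj bfwm dfsu tynu
Hunk 5: at line 1 remove [senst,zihj,bfwm] add [quge,bqfjs,bxd] -> 7 lines: tim wpd quge bqfjs bxd dfsu tynu
Hunk 6: at line 1 remove [quge,bqfjs] add [alstn] -> 6 lines: tim wpd alstn bxd dfsu tynu
Hunk 7: at line 1 remove [wpd,alstn,bxd] add [txc,zwlf] -> 5 lines: tim txc zwlf dfsu tynu
Final line count: 5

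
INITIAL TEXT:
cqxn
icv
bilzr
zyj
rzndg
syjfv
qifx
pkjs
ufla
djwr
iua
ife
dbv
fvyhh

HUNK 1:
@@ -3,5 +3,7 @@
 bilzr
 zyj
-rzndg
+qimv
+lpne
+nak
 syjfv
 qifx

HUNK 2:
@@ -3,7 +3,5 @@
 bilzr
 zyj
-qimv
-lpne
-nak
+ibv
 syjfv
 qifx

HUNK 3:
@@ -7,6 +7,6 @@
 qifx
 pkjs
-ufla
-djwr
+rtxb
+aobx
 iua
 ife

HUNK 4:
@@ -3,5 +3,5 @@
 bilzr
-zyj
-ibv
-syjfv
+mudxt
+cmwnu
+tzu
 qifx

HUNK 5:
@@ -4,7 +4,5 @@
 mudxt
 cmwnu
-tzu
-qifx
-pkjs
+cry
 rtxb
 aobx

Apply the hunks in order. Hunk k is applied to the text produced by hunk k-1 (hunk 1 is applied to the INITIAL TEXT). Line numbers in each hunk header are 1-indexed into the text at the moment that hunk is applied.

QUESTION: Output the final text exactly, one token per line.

Hunk 1: at line 3 remove [rzndg] add [qimv,lpne,nak] -> 16 lines: cqxn icv bilzr zyj qimv lpne nak syjfv qifx pkjs ufla djwr iua ife dbv fvyhh
Hunk 2: at line 3 remove [qimv,lpne,nak] add [ibv] -> 14 lines: cqxn icv bilzr zyj ibv syjfv qifx pkjs ufla djwr iua ife dbv fvyhh
Hunk 3: at line 7 remove [ufla,djwr] add [rtxb,aobx] -> 14 lines: cqxn icv bilzr zyj ibv syjfv qifx pkjs rtxb aobx iua ife dbv fvyhh
Hunk 4: at line 3 remove [zyj,ibv,syjfv] add [mudxt,cmwnu,tzu] -> 14 lines: cqxn icv bilzr mudxt cmwnu tzu qifx pkjs rtxb aobx iua ife dbv fvyhh
Hunk 5: at line 4 remove [tzu,qifx,pkjs] add [cry] -> 12 lines: cqxn icv bilzr mudxt cmwnu cry rtxb aobx iua ife dbv fvyhh

Answer: cqxn
icv
bilzr
mudxt
cmwnu
cry
rtxb
aobx
iua
ife
dbv
fvyhh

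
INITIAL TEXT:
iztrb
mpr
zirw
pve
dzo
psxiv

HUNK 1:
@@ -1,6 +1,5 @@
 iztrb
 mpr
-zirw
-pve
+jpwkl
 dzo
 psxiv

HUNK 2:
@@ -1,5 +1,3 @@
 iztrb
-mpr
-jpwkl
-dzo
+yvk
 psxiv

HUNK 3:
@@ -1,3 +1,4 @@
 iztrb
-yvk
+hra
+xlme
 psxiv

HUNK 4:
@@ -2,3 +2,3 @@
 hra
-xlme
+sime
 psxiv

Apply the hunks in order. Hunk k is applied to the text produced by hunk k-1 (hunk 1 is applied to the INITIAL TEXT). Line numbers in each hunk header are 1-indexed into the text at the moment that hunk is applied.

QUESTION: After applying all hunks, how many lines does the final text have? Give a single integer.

Hunk 1: at line 1 remove [zirw,pve] add [jpwkl] -> 5 lines: iztrb mpr jpwkl dzo psxiv
Hunk 2: at line 1 remove [mpr,jpwkl,dzo] add [yvk] -> 3 lines: iztrb yvk psxiv
Hunk 3: at line 1 remove [yvk] add [hra,xlme] -> 4 lines: iztrb hra xlme psxiv
Hunk 4: at line 2 remove [xlme] add [sime] -> 4 lines: iztrb hra sime psxiv
Final line count: 4

Answer: 4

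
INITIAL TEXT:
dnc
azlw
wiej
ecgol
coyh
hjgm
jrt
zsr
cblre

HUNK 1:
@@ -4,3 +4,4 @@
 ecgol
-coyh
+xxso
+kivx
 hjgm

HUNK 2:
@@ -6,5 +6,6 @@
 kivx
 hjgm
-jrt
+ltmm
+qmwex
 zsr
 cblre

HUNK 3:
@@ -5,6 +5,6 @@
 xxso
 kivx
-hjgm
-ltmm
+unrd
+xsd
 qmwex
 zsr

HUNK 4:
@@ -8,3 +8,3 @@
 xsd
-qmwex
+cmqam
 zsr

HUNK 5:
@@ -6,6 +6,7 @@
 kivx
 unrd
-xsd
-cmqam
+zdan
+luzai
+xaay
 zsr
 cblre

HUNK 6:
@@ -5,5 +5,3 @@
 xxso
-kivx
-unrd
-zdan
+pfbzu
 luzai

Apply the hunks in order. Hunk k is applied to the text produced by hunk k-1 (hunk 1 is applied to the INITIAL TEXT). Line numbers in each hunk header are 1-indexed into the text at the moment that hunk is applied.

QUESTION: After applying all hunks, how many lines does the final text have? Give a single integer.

Hunk 1: at line 4 remove [coyh] add [xxso,kivx] -> 10 lines: dnc azlw wiej ecgol xxso kivx hjgm jrt zsr cblre
Hunk 2: at line 6 remove [jrt] add [ltmm,qmwex] -> 11 lines: dnc azlw wiej ecgol xxso kivx hjgm ltmm qmwex zsr cblre
Hunk 3: at line 5 remove [hjgm,ltmm] add [unrd,xsd] -> 11 lines: dnc azlw wiej ecgol xxso kivx unrd xsd qmwex zsr cblre
Hunk 4: at line 8 remove [qmwex] add [cmqam] -> 11 lines: dnc azlw wiej ecgol xxso kivx unrd xsd cmqam zsr cblre
Hunk 5: at line 6 remove [xsd,cmqam] add [zdan,luzai,xaay] -> 12 lines: dnc azlw wiej ecgol xxso kivx unrd zdan luzai xaay zsr cblre
Hunk 6: at line 5 remove [kivx,unrd,zdan] add [pfbzu] -> 10 lines: dnc azlw wiej ecgol xxso pfbzu luzai xaay zsr cblre
Final line count: 10

Answer: 10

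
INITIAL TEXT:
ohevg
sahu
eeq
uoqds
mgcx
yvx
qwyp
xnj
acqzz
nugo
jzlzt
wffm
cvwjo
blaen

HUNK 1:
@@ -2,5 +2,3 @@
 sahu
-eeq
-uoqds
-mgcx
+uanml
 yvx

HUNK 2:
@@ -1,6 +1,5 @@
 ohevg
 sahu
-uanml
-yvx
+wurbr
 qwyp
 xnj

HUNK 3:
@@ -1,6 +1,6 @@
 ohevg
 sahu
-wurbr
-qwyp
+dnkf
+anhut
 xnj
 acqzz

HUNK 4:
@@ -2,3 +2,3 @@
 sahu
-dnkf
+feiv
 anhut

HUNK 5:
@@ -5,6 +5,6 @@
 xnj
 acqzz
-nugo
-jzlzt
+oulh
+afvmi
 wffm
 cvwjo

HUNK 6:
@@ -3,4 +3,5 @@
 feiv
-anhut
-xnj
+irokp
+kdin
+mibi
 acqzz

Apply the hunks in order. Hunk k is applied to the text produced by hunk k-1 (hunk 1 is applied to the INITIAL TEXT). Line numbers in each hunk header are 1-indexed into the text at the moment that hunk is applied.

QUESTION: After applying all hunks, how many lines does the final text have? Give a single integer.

Hunk 1: at line 2 remove [eeq,uoqds,mgcx] add [uanml] -> 12 lines: ohevg sahu uanml yvx qwyp xnj acqzz nugo jzlzt wffm cvwjo blaen
Hunk 2: at line 1 remove [uanml,yvx] add [wurbr] -> 11 lines: ohevg sahu wurbr qwyp xnj acqzz nugo jzlzt wffm cvwjo blaen
Hunk 3: at line 1 remove [wurbr,qwyp] add [dnkf,anhut] -> 11 lines: ohevg sahu dnkf anhut xnj acqzz nugo jzlzt wffm cvwjo blaen
Hunk 4: at line 2 remove [dnkf] add [feiv] -> 11 lines: ohevg sahu feiv anhut xnj acqzz nugo jzlzt wffm cvwjo blaen
Hunk 5: at line 5 remove [nugo,jzlzt] add [oulh,afvmi] -> 11 lines: ohevg sahu feiv anhut xnj acqzz oulh afvmi wffm cvwjo blaen
Hunk 6: at line 3 remove [anhut,xnj] add [irokp,kdin,mibi] -> 12 lines: ohevg sahu feiv irokp kdin mibi acqzz oulh afvmi wffm cvwjo blaen
Final line count: 12

Answer: 12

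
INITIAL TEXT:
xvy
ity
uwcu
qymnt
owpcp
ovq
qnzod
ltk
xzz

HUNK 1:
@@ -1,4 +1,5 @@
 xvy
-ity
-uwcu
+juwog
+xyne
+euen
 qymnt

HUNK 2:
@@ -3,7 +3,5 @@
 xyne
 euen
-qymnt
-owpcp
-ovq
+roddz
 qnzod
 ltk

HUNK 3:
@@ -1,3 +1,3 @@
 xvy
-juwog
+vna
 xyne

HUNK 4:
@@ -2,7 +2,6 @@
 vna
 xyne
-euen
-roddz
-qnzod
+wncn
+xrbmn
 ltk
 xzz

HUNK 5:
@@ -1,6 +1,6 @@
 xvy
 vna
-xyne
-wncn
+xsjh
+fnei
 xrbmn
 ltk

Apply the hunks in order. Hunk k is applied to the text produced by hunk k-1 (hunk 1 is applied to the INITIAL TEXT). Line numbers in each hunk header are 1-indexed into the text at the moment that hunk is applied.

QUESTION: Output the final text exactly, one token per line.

Answer: xvy
vna
xsjh
fnei
xrbmn
ltk
xzz

Derivation:
Hunk 1: at line 1 remove [ity,uwcu] add [juwog,xyne,euen] -> 10 lines: xvy juwog xyne euen qymnt owpcp ovq qnzod ltk xzz
Hunk 2: at line 3 remove [qymnt,owpcp,ovq] add [roddz] -> 8 lines: xvy juwog xyne euen roddz qnzod ltk xzz
Hunk 3: at line 1 remove [juwog] add [vna] -> 8 lines: xvy vna xyne euen roddz qnzod ltk xzz
Hunk 4: at line 2 remove [euen,roddz,qnzod] add [wncn,xrbmn] -> 7 lines: xvy vna xyne wncn xrbmn ltk xzz
Hunk 5: at line 1 remove [xyne,wncn] add [xsjh,fnei] -> 7 lines: xvy vna xsjh fnei xrbmn ltk xzz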